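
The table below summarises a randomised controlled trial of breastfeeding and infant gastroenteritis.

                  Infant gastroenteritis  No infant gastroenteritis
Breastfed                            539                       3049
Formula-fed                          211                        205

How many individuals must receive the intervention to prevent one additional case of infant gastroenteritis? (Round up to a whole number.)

3

Risk in treated group = 539/3588 = 0.15022; risk in control = 211/416 = 0.50721.
Absolute risk reduction = 0.50721 − 0.15022 = 0.35699
NNT = 1 / ARR = 1 / 0.35699 = 2.801 → round up → 3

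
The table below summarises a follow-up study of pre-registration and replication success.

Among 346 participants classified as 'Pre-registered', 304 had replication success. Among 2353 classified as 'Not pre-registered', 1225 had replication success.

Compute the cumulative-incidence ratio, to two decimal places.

1.69

From the description: a = 304, b = 42, c = 1225, d = 1128.
Risk in exposed = 304/346 = 0.87861; risk in unexposed = 1225/2353 = 0.52061.
RR = 0.87861 / 0.52061 = 1.68765
The risk among the exposed is 1.69 times that among the unexposed.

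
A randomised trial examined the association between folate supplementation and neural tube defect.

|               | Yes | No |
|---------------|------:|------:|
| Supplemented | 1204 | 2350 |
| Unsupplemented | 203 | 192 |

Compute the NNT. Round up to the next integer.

Risk in treated group = 1204/3554 = 0.33877; risk in control = 203/395 = 0.51392.
Absolute risk reduction = 0.51392 − 0.33877 = 0.17515
NNT = 1 / ARR = 1 / 0.17515 = 5.709 → round up → 6

6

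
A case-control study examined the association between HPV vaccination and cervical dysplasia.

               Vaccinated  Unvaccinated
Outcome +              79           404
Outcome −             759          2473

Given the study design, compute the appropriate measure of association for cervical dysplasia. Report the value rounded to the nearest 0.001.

Reading the table with exposure as columns: a = 79 (Vaccinated, case), b = 759 (Vaccinated, non-case), c = 404 (Unvaccinated, case), d = 2473.
This is a case-control study: participants were sampled on outcome status, so risks in the source population cannot be estimated directly — relative risk is not valid here. The odds ratio is the appropriate measure.
OR = (a·d)/(b·c) = (79 × 2473) / (759 × 404) = 195367 / 306636 = 0.63713

0.637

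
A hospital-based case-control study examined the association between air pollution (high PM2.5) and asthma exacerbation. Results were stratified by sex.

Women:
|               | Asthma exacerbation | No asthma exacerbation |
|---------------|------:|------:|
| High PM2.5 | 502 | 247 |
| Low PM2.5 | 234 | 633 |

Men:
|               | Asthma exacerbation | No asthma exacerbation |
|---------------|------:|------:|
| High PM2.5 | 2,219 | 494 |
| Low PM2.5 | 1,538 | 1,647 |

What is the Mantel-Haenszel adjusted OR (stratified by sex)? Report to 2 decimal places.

OR_MH = Σ(aᵢdᵢ/nᵢ) / Σ(bᵢcᵢ/nᵢ), where nᵢ is the stratum total.
Stratum 1 (Women): n = 1616; a·d/n = 502·633/1616 = 196.6374; b·c/n = 247·234/1616 = 35.7661
Stratum 2 (Men): n = 5898; a·d/n = 2219·1647/5898 = 619.6495; b·c/n = 494·1538/5898 = 128.8186
OR_MH = (196.6374 + 619.6495) / (35.7661 + 128.8186) = 816.2869 / 164.5847 = 4.95968

4.96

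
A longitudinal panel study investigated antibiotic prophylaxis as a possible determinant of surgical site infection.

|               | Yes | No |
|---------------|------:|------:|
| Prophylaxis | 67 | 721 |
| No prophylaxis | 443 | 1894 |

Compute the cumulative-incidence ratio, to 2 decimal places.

0.45

Cells: a = 67, b = 721, c = 443, d = 1894.
Risk in exposed = 67/788 = 0.08503; risk in unexposed = 443/2337 = 0.18956.
RR = 0.08503 / 0.18956 = 0.44854
The risk is 55% lower among the exposed than among the unexposed.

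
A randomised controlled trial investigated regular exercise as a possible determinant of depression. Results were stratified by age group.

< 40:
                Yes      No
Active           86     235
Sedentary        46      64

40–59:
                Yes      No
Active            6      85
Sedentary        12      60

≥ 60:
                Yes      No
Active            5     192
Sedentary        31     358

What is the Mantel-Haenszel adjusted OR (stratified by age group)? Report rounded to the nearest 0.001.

0.435

OR_MH = Σ(aᵢdᵢ/nᵢ) / Σ(bᵢcᵢ/nᵢ), where nᵢ is the stratum total.
Stratum 1 (< 40): n = 431; a·d/n = 86·64/431 = 12.7703; b·c/n = 235·46/431 = 25.0812
Stratum 2 (40–59): n = 163; a·d/n = 6·60/163 = 2.2086; b·c/n = 85·12/163 = 6.2577
Stratum 3 (≥ 60): n = 586; a·d/n = 5·358/586 = 3.0546; b·c/n = 192·31/586 = 10.1570
OR_MH = (12.7703 + 2.2086 + 3.0546) / (25.0812 + 6.2577 + 10.1570) = 18.0335 / 41.4959 = 0.43459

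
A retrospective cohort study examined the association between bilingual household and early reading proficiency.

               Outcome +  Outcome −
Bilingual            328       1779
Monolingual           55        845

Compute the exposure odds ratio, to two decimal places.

2.83

Cells: a = 328, b = 1779, c = 55, d = 845.
OR = (a·d)/(b·c) = (328 × 845) / (1779 × 55) = 277160 / 97845 = 2.83264
The odds of early reading proficiency are about 2.83 times as high in the bilingual group.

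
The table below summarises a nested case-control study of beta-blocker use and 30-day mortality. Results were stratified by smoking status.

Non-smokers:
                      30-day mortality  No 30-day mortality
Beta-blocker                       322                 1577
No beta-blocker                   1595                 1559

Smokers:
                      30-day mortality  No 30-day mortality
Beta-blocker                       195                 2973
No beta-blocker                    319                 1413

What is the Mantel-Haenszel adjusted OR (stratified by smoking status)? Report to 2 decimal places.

0.23

OR_MH = Σ(aᵢdᵢ/nᵢ) / Σ(bᵢcᵢ/nᵢ), where nᵢ is the stratum total.
Stratum 1 (Non-smokers): n = 5053; a·d/n = 322·1559/5053 = 99.3465; b·c/n = 1577·1595/5053 = 497.7865
Stratum 2 (Smokers): n = 4900; a·d/n = 195·1413/4900 = 56.2316; b·c/n = 2973·319/4900 = 193.5484
OR_MH = (99.3465 + 56.2316) / (497.7865 + 193.5484) = 155.5782 / 691.3348 = 0.22504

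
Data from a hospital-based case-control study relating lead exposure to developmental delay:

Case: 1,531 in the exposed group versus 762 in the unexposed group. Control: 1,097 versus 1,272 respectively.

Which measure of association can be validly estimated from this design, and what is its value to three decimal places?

From the description: a = 1531, b = 1097, c = 762, d = 1272.
This is a hospital-based case-control study: participants were sampled on outcome status, so risks in the source population cannot be estimated directly — relative risk is not valid here. The odds ratio is the appropriate measure.
OR = (a·d)/(b·c) = (1531 × 1272) / (1097 × 762) = 1947432 / 835914 = 2.32970

2.330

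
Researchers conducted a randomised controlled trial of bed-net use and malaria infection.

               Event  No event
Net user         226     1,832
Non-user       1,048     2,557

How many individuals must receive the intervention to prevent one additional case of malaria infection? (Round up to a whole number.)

6

Risk in treated group = 226/2058 = 0.10982; risk in control = 1048/3605 = 0.29071.
Absolute risk reduction = 0.29071 − 0.10982 = 0.18089
NNT = 1 / ARR = 1 / 0.18089 = 5.528 → round up → 6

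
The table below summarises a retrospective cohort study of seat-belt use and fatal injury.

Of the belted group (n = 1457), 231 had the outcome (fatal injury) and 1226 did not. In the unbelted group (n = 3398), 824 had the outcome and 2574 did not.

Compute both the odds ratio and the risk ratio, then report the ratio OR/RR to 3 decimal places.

0.900

From the description: a = 231, b = 1226, c = 824, d = 2574.
OR = (231·2574)/(1226·824) = 594594/1010224 = 0.58858
Risk in exposed = 231/1457 = 0.15854; risk in unexposed = 824/3398 = 0.24250; RR = 0.65381
OR/RR = 0.58858 / 0.65381 = 0.90023
The outcome is not rare, so the OR lies further from 1 than the RR.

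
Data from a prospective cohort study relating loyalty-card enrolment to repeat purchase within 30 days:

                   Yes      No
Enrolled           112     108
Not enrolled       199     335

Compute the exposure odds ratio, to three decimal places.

1.746

Cells: a = 112, b = 108, c = 199, d = 335.
OR = (a·d)/(b·c) = (112 × 335) / (108 × 199) = 37520 / 21492 = 1.74577
The odds of repeat purchase within 30 days are about 1.75 times as high in the enrolled group.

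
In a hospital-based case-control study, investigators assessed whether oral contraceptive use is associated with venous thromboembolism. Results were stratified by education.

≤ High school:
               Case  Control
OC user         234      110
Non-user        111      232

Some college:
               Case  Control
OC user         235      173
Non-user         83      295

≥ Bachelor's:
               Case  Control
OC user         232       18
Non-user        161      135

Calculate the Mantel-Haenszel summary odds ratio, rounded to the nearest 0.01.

5.43

OR_MH = Σ(aᵢdᵢ/nᵢ) / Σ(bᵢcᵢ/nᵢ), where nᵢ is the stratum total.
Stratum 1 (≤ High school): n = 687; a·d/n = 234·232/687 = 79.0218; b·c/n = 110·111/687 = 17.7729
Stratum 2 (Some college): n = 786; a·d/n = 235·295/786 = 88.1997; b·c/n = 173·83/786 = 18.2684
Stratum 3 (≥ Bachelor's): n = 546; a·d/n = 232·135/546 = 57.3626; b·c/n = 18·161/546 = 5.3077
OR_MH = (79.0218 + 88.1997 + 57.3626) / (17.7729 + 18.2684 + 5.3077) = 224.5842 / 41.3491 = 5.43142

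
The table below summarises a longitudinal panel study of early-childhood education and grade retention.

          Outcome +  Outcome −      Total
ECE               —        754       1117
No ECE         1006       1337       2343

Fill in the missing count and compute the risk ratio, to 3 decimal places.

The missing cell is in the exposed row: 1117 − 754 = 363.
So a = 363, b = 754, c = 1006, d = 1337.
RR = [a/(a+b)] / [c/(c+d)] = (363/1117) / (1006/2343) = 0.32498/0.42936 = 0.75688

0.757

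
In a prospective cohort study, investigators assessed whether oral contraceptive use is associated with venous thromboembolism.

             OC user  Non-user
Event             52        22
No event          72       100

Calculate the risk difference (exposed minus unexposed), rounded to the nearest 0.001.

0.239

Reading the table with exposure as columns: a = 52 (OC user, case), b = 72 (OC user, non-case), c = 22 (Non-user, case), d = 100.
Risk in exposed = 52/124 = 0.419355; risk in unexposed = 22/122 = 0.180328.
Risk difference = 0.419355 − 0.180328 = 0.239027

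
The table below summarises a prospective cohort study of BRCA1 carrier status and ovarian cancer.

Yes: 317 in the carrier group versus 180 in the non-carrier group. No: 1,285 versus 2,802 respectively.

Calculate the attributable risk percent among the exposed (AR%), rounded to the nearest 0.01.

69.50

From the description: a = 317, b = 1285, c = 180, d = 2802.
Risk in exposed = 317/1602 = 0.19788; risk in unexposed = 180/2982 = 0.06036.
RR = 0.19788/0.06036 = 3.27817
AR% = (RR − 1)/RR × 100 = (3.27817 − 1)/3.27817 × 100 = 69.4952%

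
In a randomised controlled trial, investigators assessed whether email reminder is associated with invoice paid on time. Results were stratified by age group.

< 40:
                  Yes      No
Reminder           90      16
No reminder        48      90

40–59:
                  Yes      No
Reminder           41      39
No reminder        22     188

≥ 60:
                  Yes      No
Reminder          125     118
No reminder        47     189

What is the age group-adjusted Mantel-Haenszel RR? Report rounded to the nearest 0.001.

2.801

RR_MH = Σ(aᵢ·n₀ᵢ/nᵢ) / Σ(cᵢ·n₁ᵢ/nᵢ), with n₁ᵢ = aᵢ+bᵢ (exposed), n₀ᵢ = cᵢ+dᵢ (unexposed), nᵢ = n₁ᵢ+n₀ᵢ.
Stratum 1 (< 40): n₁ = 106, n₀ = 138, n = 244; a·n₀/n = 90·138/244 = 50.9016; c·n₁/n = 48·106/244 = 20.8525
Stratum 2 (40–59): n₁ = 80, n₀ = 210, n = 290; a·n₀/n = 41·210/290 = 29.6897; c·n₁/n = 22·80/290 = 6.0690
Stratum 3 (≥ 60): n₁ = 243, n₀ = 236, n = 479; a·n₀/n = 125·236/479 = 61.5866; c·n₁/n = 47·243/479 = 23.8434
RR_MH = (50.9016 + 29.6897 + 61.5866) / (20.8525 + 6.0690 + 23.8434) = 142.1779 / 50.7648 = 2.80072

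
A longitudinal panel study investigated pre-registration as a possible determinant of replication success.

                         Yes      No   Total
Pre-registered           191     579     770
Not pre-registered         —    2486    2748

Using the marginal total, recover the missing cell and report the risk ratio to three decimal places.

The missing cell is in the unexposed row: 2748 − 2486 = 262.
So a = 191, b = 579, c = 262, d = 2486.
RR = [a/(a+b)] / [c/(c+d)] = (191/770) / (262/2748) = 0.24805/0.09534 = 2.60171

2.602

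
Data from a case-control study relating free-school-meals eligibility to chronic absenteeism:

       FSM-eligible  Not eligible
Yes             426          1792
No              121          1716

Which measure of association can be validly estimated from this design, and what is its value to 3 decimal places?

Reading the table with exposure as columns: a = 426 (FSM-eligible, case), b = 121 (FSM-eligible, non-case), c = 1792 (Not eligible, case), d = 1716.
This is a case-control study: participants were sampled on outcome status, so risks in the source population cannot be estimated directly — relative risk is not valid here. The odds ratio is the appropriate measure.
OR = (a·d)/(b·c) = (426 × 1716) / (121 × 1792) = 731016 / 216832 = 3.37135

3.371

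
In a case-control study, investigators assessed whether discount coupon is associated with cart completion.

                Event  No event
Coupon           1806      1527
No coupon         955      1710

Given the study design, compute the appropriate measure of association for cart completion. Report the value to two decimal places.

Cells: a = 1806, b = 1527, c = 955, d = 1710.
This is a case-control study: participants were sampled on outcome status, so risks in the source population cannot be estimated directly — relative risk is not valid here. The odds ratio is the appropriate measure.
OR = (a·d)/(b·c) = (1806 × 1710) / (1527 × 955) = 3088260 / 1458285 = 2.11773

2.12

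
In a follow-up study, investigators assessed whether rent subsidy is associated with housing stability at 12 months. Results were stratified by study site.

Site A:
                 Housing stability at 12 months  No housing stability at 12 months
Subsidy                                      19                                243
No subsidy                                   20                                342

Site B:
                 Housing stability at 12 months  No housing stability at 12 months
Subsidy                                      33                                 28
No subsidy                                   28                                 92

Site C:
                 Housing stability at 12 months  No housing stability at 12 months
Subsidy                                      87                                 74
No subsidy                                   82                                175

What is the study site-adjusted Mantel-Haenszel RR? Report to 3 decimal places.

1.748

RR_MH = Σ(aᵢ·n₀ᵢ/nᵢ) / Σ(cᵢ·n₁ᵢ/nᵢ), with n₁ᵢ = aᵢ+bᵢ (exposed), n₀ᵢ = cᵢ+dᵢ (unexposed), nᵢ = n₁ᵢ+n₀ᵢ.
Stratum 1 (Site A): n₁ = 262, n₀ = 362, n = 624; a·n₀/n = 19·362/624 = 11.0224; c·n₁/n = 20·262/624 = 8.3974
Stratum 2 (Site B): n₁ = 61, n₀ = 120, n = 181; a·n₀/n = 33·120/181 = 21.8785; c·n₁/n = 28·61/181 = 9.4365
Stratum 3 (Site C): n₁ = 161, n₀ = 257, n = 418; a·n₀/n = 87·257/418 = 53.4904; c·n₁/n = 82·161/418 = 31.5837
RR_MH = (11.0224 + 21.8785 + 53.4904) / (8.3974 + 9.4365 + 31.5837) = 86.3913 / 49.4176 = 1.74819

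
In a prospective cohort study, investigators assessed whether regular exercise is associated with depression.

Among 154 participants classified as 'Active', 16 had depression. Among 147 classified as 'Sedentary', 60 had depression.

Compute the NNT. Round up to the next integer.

4

Risk in treated group = 16/154 = 0.10390; risk in control = 60/147 = 0.40816.
Absolute risk reduction = 0.40816 − 0.10390 = 0.30427
NNT = 1 / ARR = 1 / 0.30427 = 3.287 → round up → 4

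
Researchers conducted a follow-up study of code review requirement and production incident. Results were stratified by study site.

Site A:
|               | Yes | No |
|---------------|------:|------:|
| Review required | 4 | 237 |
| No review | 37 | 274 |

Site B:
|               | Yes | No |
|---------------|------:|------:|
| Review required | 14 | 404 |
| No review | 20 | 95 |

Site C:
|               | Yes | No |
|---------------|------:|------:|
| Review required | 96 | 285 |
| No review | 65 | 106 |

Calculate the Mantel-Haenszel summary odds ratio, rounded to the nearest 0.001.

OR_MH = Σ(aᵢdᵢ/nᵢ) / Σ(bᵢcᵢ/nᵢ), where nᵢ is the stratum total.
Stratum 1 (Site A): n = 552; a·d/n = 4·274/552 = 1.9855; b·c/n = 237·37/552 = 15.8859
Stratum 2 (Site B): n = 533; a·d/n = 14·95/533 = 2.4953; b·c/n = 404·20/533 = 15.1595
Stratum 3 (Site C): n = 552; a·d/n = 96·106/552 = 18.4348; b·c/n = 285·65/552 = 33.5598
OR_MH = (1.9855 + 2.4953 + 18.4348) / (15.8859 + 15.1595 + 33.5598) = 22.9156 / 64.6051 = 0.35470

0.355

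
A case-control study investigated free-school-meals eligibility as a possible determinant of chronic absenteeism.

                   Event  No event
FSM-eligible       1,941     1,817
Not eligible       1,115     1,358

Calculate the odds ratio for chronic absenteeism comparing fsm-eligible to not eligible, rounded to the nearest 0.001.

1.301

Cells: a = 1941, b = 1817, c = 1115, d = 1358.
OR = (a·d)/(b·c) = (1941 × 1358) / (1817 × 1115) = 2635878 / 2025955 = 1.30105
The odds of chronic absenteeism are about 1.30 times as high in the fsm-eligible group.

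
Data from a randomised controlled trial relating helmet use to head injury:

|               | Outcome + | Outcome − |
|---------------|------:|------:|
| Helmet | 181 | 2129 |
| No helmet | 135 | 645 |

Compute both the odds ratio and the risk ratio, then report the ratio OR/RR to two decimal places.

0.90

Cells: a = 181, b = 2129, c = 135, d = 645.
OR = (181·645)/(2129·135) = 116745/287415 = 0.40619
Risk in exposed = 181/2310 = 0.07835; risk in unexposed = 135/780 = 0.17308; RR = 0.45272
OR/RR = 0.40619 / 0.45272 = 0.89723
The outcome is not rare, so the OR lies further from 1 than the RR.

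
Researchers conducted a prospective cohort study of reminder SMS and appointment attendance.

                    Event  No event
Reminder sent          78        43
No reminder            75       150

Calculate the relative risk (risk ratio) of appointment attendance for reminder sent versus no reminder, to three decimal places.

1.934

Cells: a = 78, b = 43, c = 75, d = 150.
Risk in exposed = 78/121 = 0.64463; risk in unexposed = 75/225 = 0.33333.
RR = 0.64463 / 0.33333 = 1.93388
The risk among the exposed is 1.93 times that among the unexposed.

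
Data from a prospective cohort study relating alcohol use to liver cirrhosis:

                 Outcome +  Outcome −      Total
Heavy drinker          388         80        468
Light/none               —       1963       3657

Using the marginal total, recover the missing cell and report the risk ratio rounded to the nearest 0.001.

The missing cell is in the unexposed row: 3657 − 1963 = 1694.
So a = 388, b = 80, c = 1694, d = 1963.
RR = [a/(a+b)] / [c/(c+d)] = (388/468) / (1694/3657) = 0.82906/0.46322 = 1.78977

1.790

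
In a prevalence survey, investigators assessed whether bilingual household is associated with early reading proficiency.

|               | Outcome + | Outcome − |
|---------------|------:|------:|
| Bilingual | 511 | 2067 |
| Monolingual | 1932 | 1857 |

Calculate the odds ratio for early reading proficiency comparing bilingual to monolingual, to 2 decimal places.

Cells: a = 511, b = 2067, c = 1932, d = 1857.
OR = (a·d)/(b·c) = (511 × 1857) / (2067 × 1932) = 948927 / 3993444 = 0.23762
Exposure is associated with lower odds of early reading proficiency (OR = 0.24 < 1).

0.24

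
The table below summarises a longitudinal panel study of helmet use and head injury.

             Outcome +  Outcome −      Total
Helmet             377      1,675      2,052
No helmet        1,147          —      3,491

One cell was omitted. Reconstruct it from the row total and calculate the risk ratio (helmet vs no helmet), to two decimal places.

The missing cell is in the unexposed row: 3491 − 1147 = 2344.
So a = 377, b = 1675, c = 1147, d = 2344.
RR = [a/(a+b)] / [c/(c+d)] = (377/2052) / (1147/3491) = 0.18372/0.32856 = 0.55918

0.56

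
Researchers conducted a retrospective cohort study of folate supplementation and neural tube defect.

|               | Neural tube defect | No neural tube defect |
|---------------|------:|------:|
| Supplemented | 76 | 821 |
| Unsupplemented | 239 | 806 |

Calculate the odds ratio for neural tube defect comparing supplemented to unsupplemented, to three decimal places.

Cells: a = 76, b = 821, c = 239, d = 806.
OR = (a·d)/(b·c) = (76 × 806) / (821 × 239) = 61256 / 196219 = 0.31218
Exposure is associated with lower odds of neural tube defect (OR = 0.31 < 1).

0.312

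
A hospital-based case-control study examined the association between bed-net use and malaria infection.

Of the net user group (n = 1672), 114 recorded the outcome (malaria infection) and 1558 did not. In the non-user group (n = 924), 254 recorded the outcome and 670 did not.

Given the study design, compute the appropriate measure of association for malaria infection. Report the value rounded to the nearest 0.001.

0.193

From the description: a = 114, b = 1558, c = 254, d = 670.
This is a hospital-based case-control study: participants were sampled on outcome status, so risks in the source population cannot be estimated directly — relative risk is not valid here. The odds ratio is the appropriate measure.
OR = (a·d)/(b·c) = (114 × 670) / (1558 × 254) = 76380 / 395732 = 0.19301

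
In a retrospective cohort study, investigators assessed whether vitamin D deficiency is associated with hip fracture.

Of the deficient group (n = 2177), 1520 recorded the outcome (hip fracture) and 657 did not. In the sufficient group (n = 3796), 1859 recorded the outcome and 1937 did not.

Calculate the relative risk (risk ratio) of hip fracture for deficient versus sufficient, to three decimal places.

From the description: a = 1520, b = 657, c = 1859, d = 1937.
Risk in exposed = 1520/2177 = 0.69821; risk in unexposed = 1859/3796 = 0.48973.
RR = 0.69821 / 0.48973 = 1.42571
The risk among the exposed is 1.43 times that among the unexposed.

1.426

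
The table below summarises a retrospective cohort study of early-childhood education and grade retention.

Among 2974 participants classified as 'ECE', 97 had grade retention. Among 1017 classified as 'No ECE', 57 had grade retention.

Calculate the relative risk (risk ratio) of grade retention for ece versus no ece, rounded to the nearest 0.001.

0.582

From the description: a = 97, b = 2877, c = 57, d = 960.
Risk in exposed = 97/2974 = 0.03262; risk in unexposed = 57/1017 = 0.05605.
RR = 0.03262 / 0.05605 = 0.58194
The risk is 42% lower among the exposed than among the unexposed.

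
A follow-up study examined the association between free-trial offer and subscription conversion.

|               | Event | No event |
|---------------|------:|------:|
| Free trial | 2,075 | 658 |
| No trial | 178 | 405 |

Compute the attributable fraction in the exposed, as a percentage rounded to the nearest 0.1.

59.8

Cells: a = 2075, b = 658, c = 178, d = 405.
Risk in exposed = 2075/2733 = 0.75924; risk in unexposed = 178/583 = 0.30532.
RR = 0.75924/0.30532 = 2.48672
AR% = (RR − 1)/RR × 100 = (2.48672 − 1)/2.48672 × 100 = 59.7864%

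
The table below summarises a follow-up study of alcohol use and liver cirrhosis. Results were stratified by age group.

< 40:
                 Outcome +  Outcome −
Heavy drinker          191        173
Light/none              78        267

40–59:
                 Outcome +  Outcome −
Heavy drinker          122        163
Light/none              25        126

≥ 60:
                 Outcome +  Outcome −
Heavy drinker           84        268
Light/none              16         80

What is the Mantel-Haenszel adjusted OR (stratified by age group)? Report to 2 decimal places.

3.22

OR_MH = Σ(aᵢdᵢ/nᵢ) / Σ(bᵢcᵢ/nᵢ), where nᵢ is the stratum total.
Stratum 1 (< 40): n = 709; a·d/n = 191·267/709 = 71.9281; b·c/n = 173·78/709 = 19.0324
Stratum 2 (40–59): n = 436; a·d/n = 122·126/436 = 35.2569; b·c/n = 163·25/436 = 9.3463
Stratum 3 (≥ 60): n = 448; a·d/n = 84·80/448 = 15.0000; b·c/n = 268·16/448 = 9.5714
OR_MH = (71.9281 + 35.2569 + 15.0000) / (19.0324 + 9.3463 + 9.5714) = 122.1849 / 37.9502 = 3.21961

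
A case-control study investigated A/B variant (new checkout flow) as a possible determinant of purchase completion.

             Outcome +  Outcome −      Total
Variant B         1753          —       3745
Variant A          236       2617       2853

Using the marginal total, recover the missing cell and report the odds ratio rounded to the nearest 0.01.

The missing cell is in the exposed row: 3745 − 1753 = 1992.
So a = 1753, b = 1992, c = 236, d = 2617.
OR = (a·d)/(b·c) = (1753 × 2617) / (1992 × 236) = 4587601 / 470112 = 9.75853

9.76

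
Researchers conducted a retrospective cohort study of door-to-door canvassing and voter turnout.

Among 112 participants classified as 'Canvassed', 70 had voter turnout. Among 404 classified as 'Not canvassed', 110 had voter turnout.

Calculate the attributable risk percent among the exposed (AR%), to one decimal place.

From the description: a = 70, b = 42, c = 110, d = 294.
Risk in exposed = 70/112 = 0.62500; risk in unexposed = 110/404 = 0.27228.
RR = 0.62500/0.27228 = 2.29545
AR% = (RR − 1)/RR × 100 = (2.29545 − 1)/2.29545 × 100 = 56.4356%

56.4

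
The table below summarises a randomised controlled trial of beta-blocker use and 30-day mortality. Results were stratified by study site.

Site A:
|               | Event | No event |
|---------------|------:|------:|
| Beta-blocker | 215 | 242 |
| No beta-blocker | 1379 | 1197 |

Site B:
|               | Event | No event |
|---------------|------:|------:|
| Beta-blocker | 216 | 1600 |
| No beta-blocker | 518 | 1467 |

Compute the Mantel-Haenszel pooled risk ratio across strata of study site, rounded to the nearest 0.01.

0.65

RR_MH = Σ(aᵢ·n₀ᵢ/nᵢ) / Σ(cᵢ·n₁ᵢ/nᵢ), with n₁ᵢ = aᵢ+bᵢ (exposed), n₀ᵢ = cᵢ+dᵢ (unexposed), nᵢ = n₁ᵢ+n₀ᵢ.
Stratum 1 (Site A): n₁ = 457, n₀ = 2576, n = 3033; a·n₀/n = 215·2576/3033 = 182.6047; c·n₁/n = 1379·457/3033 = 207.7821
Stratum 2 (Site B): n₁ = 1816, n₀ = 1985, n = 3801; a·n₀/n = 216·1985/3801 = 112.8019; c·n₁/n = 518·1816/3801 = 247.4843
RR_MH = (182.6047 + 112.8019) / (207.7821 + 247.4843) = 295.4066 / 455.2664 = 0.64887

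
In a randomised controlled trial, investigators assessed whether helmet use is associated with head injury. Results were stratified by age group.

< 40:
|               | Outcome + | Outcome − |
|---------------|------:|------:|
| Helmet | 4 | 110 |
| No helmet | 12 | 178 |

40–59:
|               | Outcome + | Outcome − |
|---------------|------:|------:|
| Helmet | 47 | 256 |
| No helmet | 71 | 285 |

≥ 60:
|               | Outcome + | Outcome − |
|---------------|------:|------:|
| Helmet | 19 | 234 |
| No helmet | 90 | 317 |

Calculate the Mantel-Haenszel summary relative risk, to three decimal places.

RR_MH = Σ(aᵢ·n₀ᵢ/nᵢ) / Σ(cᵢ·n₁ᵢ/nᵢ), with n₁ᵢ = aᵢ+bᵢ (exposed), n₀ᵢ = cᵢ+dᵢ (unexposed), nᵢ = n₁ᵢ+n₀ᵢ.
Stratum 1 (< 40): n₁ = 114, n₀ = 190, n = 304; a·n₀/n = 4·190/304 = 2.5000; c·n₁/n = 12·114/304 = 4.5000
Stratum 2 (40–59): n₁ = 303, n₀ = 356, n = 659; a·n₀/n = 47·356/659 = 25.3900; c·n₁/n = 71·303/659 = 32.6449
Stratum 3 (≥ 60): n₁ = 253, n₀ = 407, n = 660; a·n₀/n = 19·407/660 = 11.7167; c·n₁/n = 90·253/660 = 34.5000
RR_MH = (2.5000 + 25.3900 + 11.7167) / (4.5000 + 32.6449 + 34.5000) = 39.6067 / 71.6449 = 0.55282

0.553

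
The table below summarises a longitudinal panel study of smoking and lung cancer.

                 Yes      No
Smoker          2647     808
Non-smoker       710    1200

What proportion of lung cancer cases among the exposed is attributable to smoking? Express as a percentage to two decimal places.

51.48

Cells: a = 2647, b = 808, c = 710, d = 1200.
Risk in exposed = 2647/3455 = 0.76614; risk in unexposed = 710/1910 = 0.37173.
RR = 0.76614/0.37173 = 2.06101
AR% = (RR − 1)/RR × 100 = (2.06101 − 1)/2.06101 × 100 = 51.4802%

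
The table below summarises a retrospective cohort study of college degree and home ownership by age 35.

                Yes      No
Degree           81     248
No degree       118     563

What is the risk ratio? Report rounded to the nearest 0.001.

1.421

Cells: a = 81, b = 248, c = 118, d = 563.
Risk in exposed = 81/329 = 0.24620; risk in unexposed = 118/681 = 0.17327.
RR = 0.24620 / 0.17327 = 1.42087
The risk among the exposed is 1.42 times that among the unexposed.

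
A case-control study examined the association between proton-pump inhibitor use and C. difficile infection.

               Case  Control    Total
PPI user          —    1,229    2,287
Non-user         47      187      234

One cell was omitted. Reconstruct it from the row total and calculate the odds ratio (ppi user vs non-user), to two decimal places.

The missing cell is in the exposed row: 2287 − 1229 = 1058.
So a = 1058, b = 1229, c = 47, d = 187.
OR = (a·d)/(b·c) = (1058 × 187) / (1229 × 47) = 197846 / 57763 = 3.42513

3.43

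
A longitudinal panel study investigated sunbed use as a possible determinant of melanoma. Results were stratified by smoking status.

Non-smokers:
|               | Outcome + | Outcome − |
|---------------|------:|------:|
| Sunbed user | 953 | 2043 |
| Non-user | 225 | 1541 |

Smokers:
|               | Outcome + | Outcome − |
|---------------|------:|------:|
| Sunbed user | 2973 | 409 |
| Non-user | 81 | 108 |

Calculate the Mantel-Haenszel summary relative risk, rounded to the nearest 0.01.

2.34

RR_MH = Σ(aᵢ·n₀ᵢ/nᵢ) / Σ(cᵢ·n₁ᵢ/nᵢ), with n₁ᵢ = aᵢ+bᵢ (exposed), n₀ᵢ = cᵢ+dᵢ (unexposed), nᵢ = n₁ᵢ+n₀ᵢ.
Stratum 1 (Non-smokers): n₁ = 2996, n₀ = 1766, n = 4762; a·n₀/n = 953·1766/4762 = 353.4225; c·n₁/n = 225·2996/4762 = 141.5582
Stratum 2 (Smokers): n₁ = 3382, n₀ = 189, n = 3571; a·n₀/n = 2973·189/3571 = 157.3500; c·n₁/n = 81·3382/3571 = 76.7130
RR_MH = (353.4225 + 157.3500) / (141.5582 + 76.7130) = 510.7726 / 218.2711 = 2.34008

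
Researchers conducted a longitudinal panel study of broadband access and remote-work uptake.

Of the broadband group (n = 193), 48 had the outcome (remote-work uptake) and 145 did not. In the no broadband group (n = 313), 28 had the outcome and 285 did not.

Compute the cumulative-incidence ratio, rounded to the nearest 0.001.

From the description: a = 48, b = 145, c = 28, d = 285.
Risk in exposed = 48/193 = 0.24870; risk in unexposed = 28/313 = 0.08946.
RR = 0.24870 / 0.08946 = 2.78016
The risk among the exposed is 2.78 times that among the unexposed.

2.780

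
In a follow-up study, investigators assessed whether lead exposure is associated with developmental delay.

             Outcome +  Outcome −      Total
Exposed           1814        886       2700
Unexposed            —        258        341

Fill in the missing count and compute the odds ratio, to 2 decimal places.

6.36

The missing cell is in the unexposed row: 341 − 258 = 83.
So a = 1814, b = 886, c = 83, d = 258.
OR = (a·d)/(b·c) = (1814 × 258) / (886 × 83) = 468012 / 73538 = 6.36422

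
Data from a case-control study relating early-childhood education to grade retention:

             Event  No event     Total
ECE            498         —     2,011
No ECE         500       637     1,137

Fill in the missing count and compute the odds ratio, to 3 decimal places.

0.419

The missing cell is in the exposed row: 2011 − 498 = 1513.
So a = 498, b = 1513, c = 500, d = 637.
OR = (a·d)/(b·c) = (498 × 637) / (1513 × 500) = 317226 / 756500 = 0.41933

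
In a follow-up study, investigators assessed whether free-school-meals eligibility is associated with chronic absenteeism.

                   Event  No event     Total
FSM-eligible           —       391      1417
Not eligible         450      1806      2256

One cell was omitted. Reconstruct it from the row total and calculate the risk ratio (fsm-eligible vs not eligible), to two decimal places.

The missing cell is in the exposed row: 1417 − 391 = 1026.
So a = 1026, b = 391, c = 450, d = 1806.
RR = [a/(a+b)] / [c/(c+d)] = (1026/1417) / (450/2256) = 0.72406/0.19947 = 3.62998

3.63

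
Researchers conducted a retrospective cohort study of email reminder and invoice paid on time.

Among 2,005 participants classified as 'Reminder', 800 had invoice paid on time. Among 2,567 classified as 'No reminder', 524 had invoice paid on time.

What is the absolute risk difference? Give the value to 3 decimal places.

From the description: a = 800, b = 1205, c = 524, d = 2043.
Risk in exposed = 800/2005 = 0.399002; risk in unexposed = 524/2567 = 0.204129.
Risk difference = 0.399002 − 0.204129 = 0.194873

0.195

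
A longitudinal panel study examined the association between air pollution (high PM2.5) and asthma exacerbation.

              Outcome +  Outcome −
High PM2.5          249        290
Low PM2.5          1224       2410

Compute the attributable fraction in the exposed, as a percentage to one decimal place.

27.1

Cells: a = 249, b = 290, c = 1224, d = 2410.
Risk in exposed = 249/539 = 0.46197; risk in unexposed = 1224/3634 = 0.33682.
RR = 0.46197/0.33682 = 1.37156
AR% = (RR − 1)/RR × 100 = (1.37156 − 1)/1.37156 × 100 = 27.0902%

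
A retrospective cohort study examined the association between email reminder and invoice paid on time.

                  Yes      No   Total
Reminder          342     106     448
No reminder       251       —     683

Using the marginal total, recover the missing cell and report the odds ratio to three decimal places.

The missing cell is in the unexposed row: 683 − 251 = 432.
So a = 342, b = 106, c = 251, d = 432.
OR = (a·d)/(b·c) = (342 × 432) / (106 × 251) = 147744 / 26606 = 5.55303

5.553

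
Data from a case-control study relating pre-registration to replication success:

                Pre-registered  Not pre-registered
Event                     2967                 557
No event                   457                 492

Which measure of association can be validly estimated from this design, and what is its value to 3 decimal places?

5.735

Reading the table with exposure as columns: a = 2967 (Pre-registered, case), b = 457 (Pre-registered, non-case), c = 557 (Not pre-registered, case), d = 492.
This is a case-control study: participants were sampled on outcome status, so risks in the source population cannot be estimated directly — relative risk is not valid here. The odds ratio is the appropriate measure.
OR = (a·d)/(b·c) = (2967 × 492) / (457 × 557) = 1459764 / 254549 = 5.73471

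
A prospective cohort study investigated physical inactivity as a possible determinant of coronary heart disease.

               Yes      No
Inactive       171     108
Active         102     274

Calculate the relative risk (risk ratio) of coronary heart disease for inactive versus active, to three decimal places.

Cells: a = 171, b = 108, c = 102, d = 274.
Risk in exposed = 171/279 = 0.61290; risk in unexposed = 102/376 = 0.27128.
RR = 0.61290 / 0.27128 = 2.25933
The risk among the exposed is 2.26 times that among the unexposed.

2.259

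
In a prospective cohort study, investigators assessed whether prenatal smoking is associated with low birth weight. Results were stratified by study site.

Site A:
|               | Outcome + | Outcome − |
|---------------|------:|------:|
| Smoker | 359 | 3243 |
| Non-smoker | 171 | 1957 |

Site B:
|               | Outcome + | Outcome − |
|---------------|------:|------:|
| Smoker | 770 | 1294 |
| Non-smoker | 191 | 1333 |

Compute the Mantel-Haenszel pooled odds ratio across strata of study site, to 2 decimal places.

2.47

OR_MH = Σ(aᵢdᵢ/nᵢ) / Σ(bᵢcᵢ/nᵢ), where nᵢ is the stratum total.
Stratum 1 (Site A): n = 5730; a·d/n = 359·1957/5730 = 122.6113; b·c/n = 3243·171/5730 = 96.7806
Stratum 2 (Site B): n = 3588; a·d/n = 770·1333/3588 = 286.0674; b·c/n = 1294·191/3588 = 68.8835
OR_MH = (122.6113 + 286.0674) / (96.7806 + 68.8835) = 408.6788 / 165.6641 = 2.46691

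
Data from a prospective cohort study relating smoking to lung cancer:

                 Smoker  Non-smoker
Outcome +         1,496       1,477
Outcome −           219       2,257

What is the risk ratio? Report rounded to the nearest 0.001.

Reading the table with exposure as columns: a = 1496 (Smoker, case), b = 219 (Smoker, non-case), c = 1477 (Non-smoker, case), d = 2257.
Risk in exposed = 1496/1715 = 0.87230; risk in unexposed = 1477/3734 = 0.39555.
RR = 0.87230 / 0.39555 = 2.20527
The risk among the exposed is 2.21 times that among the unexposed.

2.205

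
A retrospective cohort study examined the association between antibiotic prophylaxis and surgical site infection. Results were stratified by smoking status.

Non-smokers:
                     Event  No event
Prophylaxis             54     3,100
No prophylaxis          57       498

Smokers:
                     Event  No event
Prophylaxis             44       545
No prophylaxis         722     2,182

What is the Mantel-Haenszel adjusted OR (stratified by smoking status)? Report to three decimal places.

OR_MH = Σ(aᵢdᵢ/nᵢ) / Σ(bᵢcᵢ/nᵢ), where nᵢ is the stratum total.
Stratum 1 (Non-smokers): n = 3709; a·d/n = 54·498/3709 = 7.2505; b·c/n = 3100·57/3709 = 47.6409
Stratum 2 (Smokers): n = 3493; a·d/n = 44·2182/3493 = 27.4858; b·c/n = 545·722/3493 = 112.6510
OR_MH = (7.2505 + 27.4858) / (47.6409 + 112.6510) = 34.7363 / 160.2919 = 0.21671

0.217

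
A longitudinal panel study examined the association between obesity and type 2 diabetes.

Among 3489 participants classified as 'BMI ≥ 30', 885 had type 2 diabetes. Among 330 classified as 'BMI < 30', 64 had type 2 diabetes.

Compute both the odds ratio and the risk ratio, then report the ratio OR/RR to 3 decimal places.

1.080

From the description: a = 885, b = 2604, c = 64, d = 266.
OR = (885·266)/(2604·64) = 235410/166656 = 1.41255
Risk in exposed = 885/3489 = 0.25365; risk in unexposed = 64/330 = 0.19394; RR = 1.30791
OR/RR = 1.41255 / 1.30791 = 1.08001
The outcome is not rare, so the OR lies further from 1 than the RR.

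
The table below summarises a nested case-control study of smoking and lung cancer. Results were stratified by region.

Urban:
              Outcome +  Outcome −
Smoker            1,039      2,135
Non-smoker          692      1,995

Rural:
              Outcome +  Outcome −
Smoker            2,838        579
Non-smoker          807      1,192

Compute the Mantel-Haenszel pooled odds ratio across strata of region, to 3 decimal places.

OR_MH = Σ(aᵢdᵢ/nᵢ) / Σ(bᵢcᵢ/nᵢ), where nᵢ is the stratum total.
Stratum 1 (Urban): n = 5861; a·d/n = 1039·1995/5861 = 353.6606; b·c/n = 2135·692/5861 = 252.0764
Stratum 2 (Rural): n = 5416; a·d/n = 2838·1192/5416 = 624.6115; b·c/n = 579·807/5416 = 86.2727
OR_MH = (353.6606 + 624.6115) / (252.0764 + 86.2727) = 978.2722 / 338.3491 = 2.89131

2.891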